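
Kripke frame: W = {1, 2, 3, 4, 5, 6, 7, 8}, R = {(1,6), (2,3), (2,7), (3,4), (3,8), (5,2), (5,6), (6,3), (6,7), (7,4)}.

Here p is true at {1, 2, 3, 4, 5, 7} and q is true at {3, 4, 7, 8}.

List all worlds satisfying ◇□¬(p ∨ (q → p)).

1: successors {6}; □¬(p ∨ (q → p)) there: 6:F. ✗
2: successors {3, 7}; □¬(p ∨ (q → p)) there: 3:F, 7:F. ✗
3: successors {4, 8}; □¬(p ∨ (q → p)) there: 4:T, 8:T. ✓
4: no successors, so ◇□¬(p ∨ (q → p)) fails. ✗
5: successors {2, 6}; □¬(p ∨ (q → p)) there: 2:F, 6:F. ✗
6: successors {3, 7}; □¬(p ∨ (q → p)) there: 3:F, 7:F. ✗
7: successors {4}; □¬(p ∨ (q → p)) there: 4:T. ✓
8: no successors, so ◇□¬(p ∨ (q → p)) fails. ✗

{3, 7}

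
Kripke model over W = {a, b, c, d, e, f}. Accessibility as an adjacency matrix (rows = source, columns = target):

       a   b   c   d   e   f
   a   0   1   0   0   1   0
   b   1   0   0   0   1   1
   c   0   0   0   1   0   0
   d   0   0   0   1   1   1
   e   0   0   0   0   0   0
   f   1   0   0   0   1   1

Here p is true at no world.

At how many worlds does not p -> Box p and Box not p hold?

a: not p is T, Box p and Box not p is F. ✗
b: not p is T, Box p and Box not p is F. ✗
c: not p is T, Box p and Box not p is F. ✗
d: not p is T, Box p and Box not p is F. ✗
e: not p is T, Box p and Box not p is T. ✓
f: not p is T, Box p and Box not p is F. ✗
Satisfying worlds: {e}.

1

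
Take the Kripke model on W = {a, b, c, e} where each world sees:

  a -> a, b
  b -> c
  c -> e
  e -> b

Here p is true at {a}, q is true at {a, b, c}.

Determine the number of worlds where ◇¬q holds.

1

a: successors {a, b}; ¬q there: a:F, b:F. ✗
b: successors {c}; ¬q there: c:F. ✗
c: successors {e}; ¬q there: e:T. ✓
e: successors {b}; ¬q there: b:F. ✗
Satisfying worlds: {c}.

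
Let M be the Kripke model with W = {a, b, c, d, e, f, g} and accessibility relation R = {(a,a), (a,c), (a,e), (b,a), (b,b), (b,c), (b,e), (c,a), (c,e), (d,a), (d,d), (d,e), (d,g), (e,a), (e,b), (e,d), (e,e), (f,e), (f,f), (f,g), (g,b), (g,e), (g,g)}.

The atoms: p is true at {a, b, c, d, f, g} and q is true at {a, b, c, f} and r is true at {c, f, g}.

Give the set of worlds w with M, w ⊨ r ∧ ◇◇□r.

a: r is F, ◇◇□r is F. ✗
b: r is F, ◇◇□r is F. ✗
c: r is T, ◇◇□r is F. ✗
d: r is F, ◇◇□r is F. ✗
e: r is F, ◇◇□r is F. ✗
f: r is T, ◇◇□r is F. ✗
g: r is T, ◇◇□r is F. ✗

∅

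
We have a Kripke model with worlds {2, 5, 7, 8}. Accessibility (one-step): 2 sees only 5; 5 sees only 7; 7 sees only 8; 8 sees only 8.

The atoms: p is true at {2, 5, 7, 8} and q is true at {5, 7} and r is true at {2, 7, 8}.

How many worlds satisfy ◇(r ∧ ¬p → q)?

4

2: successors {5}; r ∧ ¬p → q there: 5:T. ✓
5: successors {7}; r ∧ ¬p → q there: 7:T. ✓
7: successors {8}; r ∧ ¬p → q there: 8:T. ✓
8: successors {8}; r ∧ ¬p → q there: 8:T. ✓
Satisfying worlds: {2, 5, 7, 8}.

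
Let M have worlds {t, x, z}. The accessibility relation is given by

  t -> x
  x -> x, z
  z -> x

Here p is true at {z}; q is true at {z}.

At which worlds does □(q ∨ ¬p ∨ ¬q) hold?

{t, x, z}

t: successors {x}; q ∨ ¬p ∨ ¬q there: x:T. ✓
x: successors {x, z}; q ∨ ¬p ∨ ¬q there: x:T, z:T. ✓
z: successors {x}; q ∨ ¬p ∨ ¬q there: x:T. ✓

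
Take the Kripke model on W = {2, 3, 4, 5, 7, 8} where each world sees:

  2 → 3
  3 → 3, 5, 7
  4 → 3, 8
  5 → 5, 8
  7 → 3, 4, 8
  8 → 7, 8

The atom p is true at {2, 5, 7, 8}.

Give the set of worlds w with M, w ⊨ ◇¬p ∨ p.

2: ◇¬p is T, p is T. ✓
3: ◇¬p is T, p is F. ✓
4: ◇¬p is T, p is F. ✓
5: ◇¬p is F, p is T. ✓
7: ◇¬p is T, p is T. ✓
8: ◇¬p is F, p is T. ✓

{2, 3, 4, 5, 7, 8}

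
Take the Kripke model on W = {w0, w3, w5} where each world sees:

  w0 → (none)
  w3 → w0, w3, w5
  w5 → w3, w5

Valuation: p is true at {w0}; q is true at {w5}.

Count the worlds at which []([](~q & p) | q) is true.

1

w0: no successors, so []([](~q & p) | q) holds vacuously. ✓
w3: successors {w0, w3, w5}; [](~q & p) | q there: w0:T, w3:F, w5:T. ✗
w5: successors {w3, w5}; [](~q & p) | q there: w3:F, w5:T. ✗
Satisfying worlds: {w0}.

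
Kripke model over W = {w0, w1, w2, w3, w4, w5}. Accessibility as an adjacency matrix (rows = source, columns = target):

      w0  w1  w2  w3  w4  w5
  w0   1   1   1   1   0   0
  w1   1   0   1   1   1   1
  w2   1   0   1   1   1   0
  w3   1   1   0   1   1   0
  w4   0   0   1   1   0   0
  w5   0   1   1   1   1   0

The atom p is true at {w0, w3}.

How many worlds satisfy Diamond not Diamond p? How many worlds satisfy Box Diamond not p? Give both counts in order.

For Diamond not Diamond p:
w0: successors {w0, w1, w2, w3}; not Diamond p there: w0:F, w1:F, w2:F, w3:F. ✗
w1: successors {w0, w2, w3, w4, w5}; not Diamond p there: w0:F, w2:F, w3:F, w4:F, w5:F. ✗
w2: successors {w0, w2, w3, w4}; not Diamond p there: w0:F, w2:F, w3:F, w4:F. ✗
w3: successors {w0, w1, w3, w4}; not Diamond p there: w0:F, w1:F, w3:F, w4:F. ✗
w4: successors {w2, w3}; not Diamond p there: w2:F, w3:F. ✗
w5: successors {w1, w2, w3, w4}; not Diamond p there: w1:F, w2:F, w3:F, w4:F. ✗
— 0 worlds.
For Box Diamond not p:
w0: successors {w0, w1, w2, w3}; Diamond not p there: w0:T, w1:T, w2:T, w3:T. ✓
w1: successors {w0, w2, w3, w4, w5}; Diamond not p there: w0:T, w2:T, w3:T, w4:T, w5:T. ✓
w2: successors {w0, w2, w3, w4}; Diamond not p there: w0:T, w2:T, w3:T, w4:T. ✓
w3: successors {w0, w1, w3, w4}; Diamond not p there: w0:T, w1:T, w3:T, w4:T. ✓
w4: successors {w2, w3}; Diamond not p there: w2:T, w3:T. ✓
w5: successors {w1, w2, w3, w4}; Diamond not p there: w1:T, w2:T, w3:T, w4:T. ✓
— 6 worlds.

0 and 6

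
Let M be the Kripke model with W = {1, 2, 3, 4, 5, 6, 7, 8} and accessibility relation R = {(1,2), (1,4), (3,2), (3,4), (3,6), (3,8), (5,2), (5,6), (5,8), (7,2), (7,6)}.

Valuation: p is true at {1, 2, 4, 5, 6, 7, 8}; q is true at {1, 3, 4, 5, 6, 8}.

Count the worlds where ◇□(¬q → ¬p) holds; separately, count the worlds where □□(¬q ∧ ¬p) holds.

4 and 8

For ◇□(¬q → ¬p):
1: successors {2, 4}; □(¬q → ¬p) there: 2:T, 4:T. ✓
2: no successors, so ◇□(¬q → ¬p) fails. ✗
3: successors {2, 4, 6, 8}; □(¬q → ¬p) there: 2:T, 4:T, 6:T, 8:T. ✓
4: no successors, so ◇□(¬q → ¬p) fails. ✗
5: successors {2, 6, 8}; □(¬q → ¬p) there: 2:T, 6:T, 8:T. ✓
6: no successors, so ◇□(¬q → ¬p) fails. ✗
7: successors {2, 6}; □(¬q → ¬p) there: 2:T, 6:T. ✓
8: no successors, so ◇□(¬q → ¬p) fails. ✗
— 4 worlds.
For □□(¬q ∧ ¬p):
1: successors {2, 4}; □(¬q ∧ ¬p) there: 2:T, 4:T. ✓
2: no successors, so □□(¬q ∧ ¬p) holds vacuously. ✓
3: successors {2, 4, 6, 8}; □(¬q ∧ ¬p) there: 2:T, 4:T, 6:T, 8:T. ✓
4: no successors, so □□(¬q ∧ ¬p) holds vacuously. ✓
5: successors {2, 6, 8}; □(¬q ∧ ¬p) there: 2:T, 6:T, 8:T. ✓
6: no successors, so □□(¬q ∧ ¬p) holds vacuously. ✓
7: successors {2, 6}; □(¬q ∧ ¬p) there: 2:T, 6:T. ✓
8: no successors, so □□(¬q ∧ ¬p) holds vacuously. ✓
— 8 worlds.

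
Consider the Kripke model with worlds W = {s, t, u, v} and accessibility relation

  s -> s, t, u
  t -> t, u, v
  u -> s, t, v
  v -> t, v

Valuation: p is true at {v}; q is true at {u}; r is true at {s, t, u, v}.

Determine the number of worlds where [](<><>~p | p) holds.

4

s: successors {s, t, u}; <><>~p | p there: s:T, t:T, u:T. ✓
t: successors {t, u, v}; <><>~p | p there: t:T, u:T, v:T. ✓
u: successors {s, t, v}; <><>~p | p there: s:T, t:T, v:T. ✓
v: successors {t, v}; <><>~p | p there: t:T, v:T. ✓
Satisfying worlds: {s, t, u, v}.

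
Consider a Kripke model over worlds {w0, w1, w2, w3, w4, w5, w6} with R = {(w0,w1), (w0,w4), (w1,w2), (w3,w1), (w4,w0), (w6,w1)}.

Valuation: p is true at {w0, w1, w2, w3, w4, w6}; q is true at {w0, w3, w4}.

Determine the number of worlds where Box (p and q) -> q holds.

5

w0: Box (p and q) is F, q is T. ✓
w1: Box (p and q) is F, q is F. ✓
w2: Box (p and q) is T, q is F. ✗
w3: Box (p and q) is F, q is T. ✓
w4: Box (p and q) is T, q is T. ✓
w5: Box (p and q) is T, q is F. ✗
w6: Box (p and q) is F, q is F. ✓
Satisfying worlds: {w0, w1, w3, w4, w6}.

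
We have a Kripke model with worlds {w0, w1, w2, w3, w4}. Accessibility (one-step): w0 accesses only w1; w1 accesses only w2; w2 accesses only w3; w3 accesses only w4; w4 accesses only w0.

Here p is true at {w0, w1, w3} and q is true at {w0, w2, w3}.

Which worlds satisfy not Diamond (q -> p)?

w0: Diamond (q -> p) is T. ✗
w1: Diamond (q -> p) is F. ✓
w2: Diamond (q -> p) is T. ✗
w3: Diamond (q -> p) is T. ✗
w4: Diamond (q -> p) is T. ✗

{w1}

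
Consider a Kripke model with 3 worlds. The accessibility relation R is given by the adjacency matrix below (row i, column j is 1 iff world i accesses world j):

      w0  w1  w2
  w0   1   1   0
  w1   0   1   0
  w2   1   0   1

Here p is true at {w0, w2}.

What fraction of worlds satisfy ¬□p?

w0: □p is F. ✓
w1: □p is F. ✓
w2: □p is T. ✗
That's 2 of 3 worlds, so 2/3.

2/3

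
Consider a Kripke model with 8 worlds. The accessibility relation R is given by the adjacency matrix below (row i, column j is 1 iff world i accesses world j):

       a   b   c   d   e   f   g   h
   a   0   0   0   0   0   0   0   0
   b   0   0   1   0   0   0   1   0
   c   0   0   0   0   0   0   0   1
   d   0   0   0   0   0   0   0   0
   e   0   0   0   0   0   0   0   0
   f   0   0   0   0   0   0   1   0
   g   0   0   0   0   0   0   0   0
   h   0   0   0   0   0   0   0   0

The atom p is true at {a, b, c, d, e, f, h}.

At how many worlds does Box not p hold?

6

a: no successors, so Box not p holds vacuously. ✓
b: successors {c, g}; not p there: c:F, g:T. ✗
c: successors {h}; not p there: h:F. ✗
d: no successors, so Box not p holds vacuously. ✓
e: no successors, so Box not p holds vacuously. ✓
f: successors {g}; not p there: g:T. ✓
g: no successors, so Box not p holds vacuously. ✓
h: no successors, so Box not p holds vacuously. ✓
Satisfying worlds: {a, d, e, f, g, h}.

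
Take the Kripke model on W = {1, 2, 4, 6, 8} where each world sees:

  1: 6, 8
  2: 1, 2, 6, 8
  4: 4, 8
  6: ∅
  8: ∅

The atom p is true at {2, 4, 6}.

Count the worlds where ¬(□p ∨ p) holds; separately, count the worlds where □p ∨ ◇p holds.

For ¬(□p ∨ p):
1: □p ∨ p is F. ✓
2: □p ∨ p is T. ✗
4: □p ∨ p is T. ✗
6: □p ∨ p is T. ✗
8: □p ∨ p is T. ✗
— 1 world.
For □p ∨ ◇p:
1: □p is F, ◇p is T. ✓
2: □p is F, ◇p is T. ✓
4: □p is F, ◇p is T. ✓
6: □p is T, ◇p is F. ✓
8: □p is T, ◇p is F. ✓
— 5 worlds.

1 and 5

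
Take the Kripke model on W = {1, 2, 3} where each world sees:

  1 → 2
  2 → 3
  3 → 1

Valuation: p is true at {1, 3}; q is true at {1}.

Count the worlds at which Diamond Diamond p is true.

2

1: successors {2}; Diamond p there: 2:T. ✓
2: successors {3}; Diamond p there: 3:T. ✓
3: successors {1}; Diamond p there: 1:F. ✗
Satisfying worlds: {1, 2}.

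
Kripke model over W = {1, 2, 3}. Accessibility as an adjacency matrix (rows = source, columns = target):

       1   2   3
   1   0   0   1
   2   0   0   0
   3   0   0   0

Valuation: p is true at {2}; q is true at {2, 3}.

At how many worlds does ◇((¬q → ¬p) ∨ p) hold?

1

1: successors {3}; (¬q → ¬p) ∨ p there: 3:T. ✓
2: no successors, so ◇((¬q → ¬p) ∨ p) fails. ✗
3: no successors, so ◇((¬q → ¬p) ∨ p) fails. ✗
Satisfying worlds: {1}.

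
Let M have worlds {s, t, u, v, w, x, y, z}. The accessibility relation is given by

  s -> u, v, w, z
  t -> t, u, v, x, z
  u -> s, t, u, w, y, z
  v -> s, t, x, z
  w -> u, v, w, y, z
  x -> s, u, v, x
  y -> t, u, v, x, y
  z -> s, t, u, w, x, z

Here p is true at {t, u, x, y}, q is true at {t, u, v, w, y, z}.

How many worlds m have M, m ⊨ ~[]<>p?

0

s: []<>p is T. ✗
t: []<>p is T. ✗
u: []<>p is T. ✗
v: []<>p is T. ✗
w: []<>p is T. ✗
x: []<>p is T. ✗
y: []<>p is T. ✗
z: []<>p is T. ✗
Satisfying worlds: ∅.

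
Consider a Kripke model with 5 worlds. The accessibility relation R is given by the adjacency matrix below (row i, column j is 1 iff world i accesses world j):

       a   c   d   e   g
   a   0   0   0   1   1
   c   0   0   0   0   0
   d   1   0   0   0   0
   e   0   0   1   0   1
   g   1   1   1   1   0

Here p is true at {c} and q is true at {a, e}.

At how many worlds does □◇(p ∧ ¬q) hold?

a: successors {e, g}; ◇(p ∧ ¬q) there: e:F, g:T. ✗
c: no successors, so □◇(p ∧ ¬q) holds vacuously. ✓
d: successors {a}; ◇(p ∧ ¬q) there: a:F. ✗
e: successors {d, g}; ◇(p ∧ ¬q) there: d:F, g:T. ✗
g: successors {a, c, d, e}; ◇(p ∧ ¬q) there: a:F, c:F, d:F, e:F. ✗
Satisfying worlds: {c}.

1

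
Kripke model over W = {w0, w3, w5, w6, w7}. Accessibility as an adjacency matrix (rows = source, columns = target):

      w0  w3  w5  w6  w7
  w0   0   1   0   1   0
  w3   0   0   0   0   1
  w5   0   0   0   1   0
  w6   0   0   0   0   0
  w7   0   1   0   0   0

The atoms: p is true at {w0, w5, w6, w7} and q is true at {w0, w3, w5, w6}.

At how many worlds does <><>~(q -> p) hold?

w0: successors {w3, w6}; <>~(q -> p) there: w3:F, w6:F. ✗
w3: successors {w7}; <>~(q -> p) there: w7:T. ✓
w5: successors {w6}; <>~(q -> p) there: w6:F. ✗
w6: no successors, so <><>~(q -> p) fails. ✗
w7: successors {w3}; <>~(q -> p) there: w3:F. ✗
Satisfying worlds: {w3}.

1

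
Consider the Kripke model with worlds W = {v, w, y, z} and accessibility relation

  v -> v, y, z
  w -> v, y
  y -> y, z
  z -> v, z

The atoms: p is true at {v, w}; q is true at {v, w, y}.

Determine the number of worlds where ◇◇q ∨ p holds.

v: ◇◇q is T, p is T. ✓
w: ◇◇q is T, p is T. ✓
y: ◇◇q is T, p is F. ✓
z: ◇◇q is T, p is F. ✓
Satisfying worlds: {v, w, y, z}.

4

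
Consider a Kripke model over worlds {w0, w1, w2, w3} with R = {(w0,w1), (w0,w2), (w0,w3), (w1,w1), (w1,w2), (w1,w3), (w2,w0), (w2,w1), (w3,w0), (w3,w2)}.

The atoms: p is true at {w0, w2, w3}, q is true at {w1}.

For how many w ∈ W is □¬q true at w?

w0: successors {w1, w2, w3}; ¬q there: w1:F, w2:T, w3:T. ✗
w1: successors {w1, w2, w3}; ¬q there: w1:F, w2:T, w3:T. ✗
w2: successors {w0, w1}; ¬q there: w0:T, w1:F. ✗
w3: successors {w0, w2}; ¬q there: w0:T, w2:T. ✓
Satisfying worlds: {w3}.

1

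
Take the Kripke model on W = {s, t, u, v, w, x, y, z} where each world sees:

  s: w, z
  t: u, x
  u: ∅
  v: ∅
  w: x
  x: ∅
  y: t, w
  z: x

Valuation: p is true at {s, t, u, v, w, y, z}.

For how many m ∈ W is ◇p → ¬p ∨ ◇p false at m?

s: ◇p is T, ¬p ∨ ◇p is T. ✓
t: ◇p is T, ¬p ∨ ◇p is T. ✓
u: ◇p is F, ¬p ∨ ◇p is F. ✓
v: ◇p is F, ¬p ∨ ◇p is F. ✓
w: ◇p is F, ¬p ∨ ◇p is F. ✓
x: ◇p is F, ¬p ∨ ◇p is T. ✓
y: ◇p is T, ¬p ∨ ◇p is T. ✓
z: ◇p is F, ¬p ∨ ◇p is F. ✓
Satisfying worlds: {s, t, u, v, w, x, y, z}.
So ◇p → ¬p ∨ ◇p fails at the other 0 worlds.

0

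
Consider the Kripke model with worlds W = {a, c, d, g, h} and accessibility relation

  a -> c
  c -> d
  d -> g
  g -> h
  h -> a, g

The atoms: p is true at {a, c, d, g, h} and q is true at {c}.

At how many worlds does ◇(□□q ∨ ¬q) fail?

a: successors {c}; □□q ∨ ¬q there: c:F. ✗
c: successors {d}; □□q ∨ ¬q there: d:T. ✓
d: successors {g}; □□q ∨ ¬q there: g:T. ✓
g: successors {h}; □□q ∨ ¬q there: h:T. ✓
h: successors {a, g}; □□q ∨ ¬q there: a:T, g:T. ✓
Satisfying worlds: {c, d, g, h}.
So ◇(□□q ∨ ¬q) fails at the other 1 world.

1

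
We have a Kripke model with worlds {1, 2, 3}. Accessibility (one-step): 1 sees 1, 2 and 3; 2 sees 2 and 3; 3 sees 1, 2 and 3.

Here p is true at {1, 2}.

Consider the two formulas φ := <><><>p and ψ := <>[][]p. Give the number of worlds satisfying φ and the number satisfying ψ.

For <><><>p:
1: successors {1, 2, 3}; <><>p there: 1:T, 2:T, 3:T. ✓
2: successors {2, 3}; <><>p there: 2:T, 3:T. ✓
3: successors {1, 2, 3}; <><>p there: 1:T, 2:T, 3:T. ✓
— 3 worlds.
For <>[][]p:
1: successors {1, 2, 3}; [][]p there: 1:F, 2:F, 3:F. ✗
2: successors {2, 3}; [][]p there: 2:F, 3:F. ✗
3: successors {1, 2, 3}; [][]p there: 1:F, 2:F, 3:F. ✗
— 0 worlds.

3 and 0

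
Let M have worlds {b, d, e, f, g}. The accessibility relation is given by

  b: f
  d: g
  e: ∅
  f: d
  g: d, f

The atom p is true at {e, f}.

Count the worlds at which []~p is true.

3

b: successors {f}; ~p there: f:F. ✗
d: successors {g}; ~p there: g:T. ✓
e: no successors, so []~p holds vacuously. ✓
f: successors {d}; ~p there: d:T. ✓
g: successors {d, f}; ~p there: d:T, f:F. ✗
Satisfying worlds: {d, e, f}.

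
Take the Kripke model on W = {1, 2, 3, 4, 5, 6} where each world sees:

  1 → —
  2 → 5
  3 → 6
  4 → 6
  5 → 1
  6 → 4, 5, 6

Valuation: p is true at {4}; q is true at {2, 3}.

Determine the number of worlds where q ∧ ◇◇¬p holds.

1: q is F, ◇◇¬p is F. ✗
2: q is T, ◇◇¬p is T. ✓
3: q is T, ◇◇¬p is T. ✓
4: q is F, ◇◇¬p is T. ✗
5: q is F, ◇◇¬p is F. ✗
6: q is F, ◇◇¬p is T. ✗
Satisfying worlds: {2, 3}.

2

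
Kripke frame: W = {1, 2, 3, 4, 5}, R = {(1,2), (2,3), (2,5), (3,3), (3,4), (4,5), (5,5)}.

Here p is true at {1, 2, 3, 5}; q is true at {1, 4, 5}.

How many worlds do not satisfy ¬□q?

2

1: □q is F. ✓
2: □q is F. ✓
3: □q is F. ✓
4: □q is T. ✗
5: □q is T. ✗
Satisfying worlds: {1, 2, 3}.
So ¬□q fails at the other 2 worlds.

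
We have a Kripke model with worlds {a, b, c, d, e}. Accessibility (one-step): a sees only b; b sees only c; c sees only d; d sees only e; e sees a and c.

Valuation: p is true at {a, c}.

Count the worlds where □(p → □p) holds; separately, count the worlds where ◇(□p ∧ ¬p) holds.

For □(p → □p):
a: successors {b}; p → □p there: b:T. ✓
b: successors {c}; p → □p there: c:F. ✗
c: successors {d}; p → □p there: d:T. ✓
d: successors {e}; p → □p there: e:T. ✓
e: successors {a, c}; p → □p there: a:F, c:F. ✗
— 3 worlds.
For ◇(□p ∧ ¬p):
a: successors {b}; □p ∧ ¬p there: b:T. ✓
b: successors {c}; □p ∧ ¬p there: c:F. ✗
c: successors {d}; □p ∧ ¬p there: d:F. ✗
d: successors {e}; □p ∧ ¬p there: e:T. ✓
e: successors {a, c}; □p ∧ ¬p there: a:F, c:F. ✗
— 2 worlds.

3 and 2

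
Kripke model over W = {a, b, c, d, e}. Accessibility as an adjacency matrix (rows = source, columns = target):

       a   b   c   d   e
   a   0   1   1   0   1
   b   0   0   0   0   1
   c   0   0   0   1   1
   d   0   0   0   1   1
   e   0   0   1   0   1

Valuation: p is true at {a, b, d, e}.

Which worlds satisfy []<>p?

{a, b, c, d, e}

a: successors {b, c, e}; <>p there: b:T, c:T, e:T. ✓
b: successors {e}; <>p there: e:T. ✓
c: successors {d, e}; <>p there: d:T, e:T. ✓
d: successors {d, e}; <>p there: d:T, e:T. ✓
e: successors {c, e}; <>p there: c:T, e:T. ✓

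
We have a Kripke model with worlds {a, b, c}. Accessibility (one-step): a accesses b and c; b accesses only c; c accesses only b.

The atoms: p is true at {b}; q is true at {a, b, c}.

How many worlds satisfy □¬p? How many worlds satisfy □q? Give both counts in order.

For □¬p:
a: successors {b, c}; ¬p there: b:F, c:T. ✗
b: successors {c}; ¬p there: c:T. ✓
c: successors {b}; ¬p there: b:F. ✗
— 1 world.
For □q:
a: successors {b, c}; q there: b:T, c:T. ✓
b: successors {c}; q there: c:T. ✓
c: successors {b}; q there: b:T. ✓
— 3 worlds.

1 and 3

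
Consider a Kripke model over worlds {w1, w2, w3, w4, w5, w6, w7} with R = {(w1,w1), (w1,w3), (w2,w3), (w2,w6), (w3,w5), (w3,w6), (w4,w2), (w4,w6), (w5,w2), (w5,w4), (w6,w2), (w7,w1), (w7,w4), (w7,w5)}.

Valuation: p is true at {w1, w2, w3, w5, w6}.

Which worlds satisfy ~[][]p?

w1: [][]p is T. ✗
w2: [][]p is T. ✗
w3: [][]p is F. ✓
w4: [][]p is T. ✗
w5: [][]p is T. ✗
w6: [][]p is T. ✗
w7: [][]p is F. ✓

{w3, w7}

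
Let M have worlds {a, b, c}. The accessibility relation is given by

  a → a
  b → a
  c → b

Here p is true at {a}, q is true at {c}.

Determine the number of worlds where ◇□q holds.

a: successors {a}; □q there: a:F. ✗
b: successors {a}; □q there: a:F. ✗
c: successors {b}; □q there: b:F. ✗
Satisfying worlds: ∅.

0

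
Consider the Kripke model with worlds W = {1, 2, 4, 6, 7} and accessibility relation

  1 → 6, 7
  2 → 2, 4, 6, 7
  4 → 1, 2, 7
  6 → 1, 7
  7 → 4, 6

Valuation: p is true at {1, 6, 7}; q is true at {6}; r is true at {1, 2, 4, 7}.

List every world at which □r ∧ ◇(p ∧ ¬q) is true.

{4, 6}

1: □r is F, ◇(p ∧ ¬q) is T. ✗
2: □r is F, ◇(p ∧ ¬q) is T. ✗
4: □r is T, ◇(p ∧ ¬q) is T. ✓
6: □r is T, ◇(p ∧ ¬q) is T. ✓
7: □r is F, ◇(p ∧ ¬q) is F. ✗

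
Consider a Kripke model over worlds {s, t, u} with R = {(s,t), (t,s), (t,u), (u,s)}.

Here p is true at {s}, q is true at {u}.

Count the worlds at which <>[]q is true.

s: successors {t}; []q there: t:F. ✗
t: successors {s, u}; []q there: s:F, u:F. ✗
u: successors {s}; []q there: s:F. ✗
Satisfying worlds: ∅.

0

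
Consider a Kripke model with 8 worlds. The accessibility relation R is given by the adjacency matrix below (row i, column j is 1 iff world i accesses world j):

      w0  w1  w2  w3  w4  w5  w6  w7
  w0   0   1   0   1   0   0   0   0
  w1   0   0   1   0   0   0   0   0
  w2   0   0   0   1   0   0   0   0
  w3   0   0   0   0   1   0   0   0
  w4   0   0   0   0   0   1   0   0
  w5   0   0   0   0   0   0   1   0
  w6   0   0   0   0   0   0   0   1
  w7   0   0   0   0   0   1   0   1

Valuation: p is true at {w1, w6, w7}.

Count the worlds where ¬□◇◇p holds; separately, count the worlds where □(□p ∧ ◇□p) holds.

3 and 1

For ¬□◇◇p:
w0: □◇◇p is F. ✓
w1: □◇◇p is F. ✓
w2: □◇◇p is F. ✓
w3: □◇◇p is T. ✗
w4: □◇◇p is T. ✗
w5: □◇◇p is T. ✗
w6: □◇◇p is T. ✗
w7: □◇◇p is T. ✗
— 3 worlds.
For □(□p ∧ ◇□p):
w0: successors {w1, w3}; □p ∧ ◇□p there: w1:F, w3:F. ✗
w1: successors {w2}; □p ∧ ◇□p there: w2:F. ✗
w2: successors {w3}; □p ∧ ◇□p there: w3:F. ✗
w3: successors {w4}; □p ∧ ◇□p there: w4:F. ✗
w4: successors {w5}; □p ∧ ◇□p there: w5:T. ✓
w5: successors {w6}; □p ∧ ◇□p there: w6:F. ✗
w6: successors {w7}; □p ∧ ◇□p there: w7:F. ✗
w7: successors {w5, w7}; □p ∧ ◇□p there: w5:T, w7:F. ✗
— 1 world.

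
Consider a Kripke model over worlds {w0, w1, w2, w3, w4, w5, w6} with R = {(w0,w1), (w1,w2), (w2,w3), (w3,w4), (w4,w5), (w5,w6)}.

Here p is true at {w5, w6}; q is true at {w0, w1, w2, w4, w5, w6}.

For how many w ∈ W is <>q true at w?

5

w0: successors {w1}; q there: w1:T. ✓
w1: successors {w2}; q there: w2:T. ✓
w2: successors {w3}; q there: w3:F. ✗
w3: successors {w4}; q there: w4:T. ✓
w4: successors {w5}; q there: w5:T. ✓
w5: successors {w6}; q there: w6:T. ✓
w6: no successors, so <>q fails. ✗
Satisfying worlds: {w0, w1, w3, w4, w5}.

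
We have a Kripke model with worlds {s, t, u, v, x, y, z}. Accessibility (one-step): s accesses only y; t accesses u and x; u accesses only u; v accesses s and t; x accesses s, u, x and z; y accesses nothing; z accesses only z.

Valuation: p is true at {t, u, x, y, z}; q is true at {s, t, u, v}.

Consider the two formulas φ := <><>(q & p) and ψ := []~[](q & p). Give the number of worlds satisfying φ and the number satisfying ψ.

For <><>(q & p):
s: successors {y}; <>(q & p) there: y:F. ✗
t: successors {u, x}; <>(q & p) there: u:T, x:T. ✓
u: successors {u}; <>(q & p) there: u:T. ✓
v: successors {s, t}; <>(q & p) there: s:F, t:T. ✓
x: successors {s, u, x, z}; <>(q & p) there: s:F, u:T, x:T, z:F. ✓
y: no successors, so <><>(q & p) fails. ✗
z: successors {z}; <>(q & p) there: z:F. ✗
— 4 worlds.
For []~[](q & p):
s: successors {y}; ~[](q & p) there: y:F. ✗
t: successors {u, x}; ~[](q & p) there: u:F, x:T. ✗
u: successors {u}; ~[](q & p) there: u:F. ✗
v: successors {s, t}; ~[](q & p) there: s:T, t:T. ✓
x: successors {s, u, x, z}; ~[](q & p) there: s:T, u:F, x:T, z:T. ✗
y: no successors, so []~[](q & p) holds vacuously. ✓
z: successors {z}; ~[](q & p) there: z:T. ✓
— 3 worlds.

4 and 3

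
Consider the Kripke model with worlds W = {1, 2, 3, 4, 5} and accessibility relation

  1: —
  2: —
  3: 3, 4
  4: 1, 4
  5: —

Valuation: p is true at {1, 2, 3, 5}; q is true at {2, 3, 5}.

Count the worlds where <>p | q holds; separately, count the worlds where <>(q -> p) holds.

4 and 2

For <>p | q:
1: <>p is F, q is F. ✗
2: <>p is F, q is T. ✓
3: <>p is T, q is T. ✓
4: <>p is T, q is F. ✓
5: <>p is F, q is T. ✓
— 4 worlds.
For <>(q -> p):
1: no successors, so <>(q -> p) fails. ✗
2: no successors, so <>(q -> p) fails. ✗
3: successors {3, 4}; q -> p there: 3:T, 4:T. ✓
4: successors {1, 4}; q -> p there: 1:T, 4:T. ✓
5: no successors, so <>(q -> p) fails. ✗
— 2 worlds.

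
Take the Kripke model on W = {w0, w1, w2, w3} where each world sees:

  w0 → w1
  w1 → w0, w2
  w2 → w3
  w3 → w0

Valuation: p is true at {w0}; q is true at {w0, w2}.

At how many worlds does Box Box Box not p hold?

2

w0: successors {w1}; Box Box not p there: w1:T. ✓
w1: successors {w0, w2}; Box Box not p there: w0:F, w2:F. ✗
w2: successors {w3}; Box Box not p there: w3:T. ✓
w3: successors {w0}; Box Box not p there: w0:F. ✗
Satisfying worlds: {w0, w2}.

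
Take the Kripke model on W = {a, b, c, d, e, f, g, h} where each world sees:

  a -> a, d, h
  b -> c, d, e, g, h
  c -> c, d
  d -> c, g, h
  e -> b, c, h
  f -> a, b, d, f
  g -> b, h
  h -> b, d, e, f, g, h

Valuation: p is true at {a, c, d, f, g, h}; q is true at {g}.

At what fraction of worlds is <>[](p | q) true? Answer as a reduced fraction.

a: successors {a, d, h}; [](p | q) there: a:T, d:T, h:F. ✓
b: successors {c, d, e, g, h}; [](p | q) there: c:T, d:T, e:F, g:F, h:F. ✓
c: successors {c, d}; [](p | q) there: c:T, d:T. ✓
d: successors {c, g, h}; [](p | q) there: c:T, g:F, h:F. ✓
e: successors {b, c, h}; [](p | q) there: b:F, c:T, h:F. ✓
f: successors {a, b, d, f}; [](p | q) there: a:T, b:F, d:T, f:F. ✓
g: successors {b, h}; [](p | q) there: b:F, h:F. ✗
h: successors {b, d, e, f, g, h}; [](p | q) there: b:F, d:T, e:F, f:F, g:F, h:F. ✓
That's 7 of 8 worlds, so 7/8.

7/8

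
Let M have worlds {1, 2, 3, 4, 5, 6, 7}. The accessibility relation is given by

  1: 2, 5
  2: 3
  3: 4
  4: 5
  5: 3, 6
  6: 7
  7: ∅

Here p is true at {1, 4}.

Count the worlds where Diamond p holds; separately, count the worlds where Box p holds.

For Diamond p:
1: successors {2, 5}; p there: 2:F, 5:F. ✗
2: successors {3}; p there: 3:F. ✗
3: successors {4}; p there: 4:T. ✓
4: successors {5}; p there: 5:F. ✗
5: successors {3, 6}; p there: 3:F, 6:F. ✗
6: successors {7}; p there: 7:F. ✗
7: no successors, so Diamond p fails. ✗
— 1 world.
For Box p:
1: successors {2, 5}; p there: 2:F, 5:F. ✗
2: successors {3}; p there: 3:F. ✗
3: successors {4}; p there: 4:T. ✓
4: successors {5}; p there: 5:F. ✗
5: successors {3, 6}; p there: 3:F, 6:F. ✗
6: successors {7}; p there: 7:F. ✗
7: no successors, so Box p holds vacuously. ✓
— 2 worlds.

1 and 2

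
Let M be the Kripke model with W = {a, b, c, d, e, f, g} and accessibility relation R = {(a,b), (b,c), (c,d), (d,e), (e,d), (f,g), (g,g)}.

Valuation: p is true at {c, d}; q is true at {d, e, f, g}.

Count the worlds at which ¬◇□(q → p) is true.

a: ◇□(q → p) is T. ✗
b: ◇□(q → p) is T. ✗
c: ◇□(q → p) is F. ✓
d: ◇□(q → p) is T. ✗
e: ◇□(q → p) is F. ✓
f: ◇□(q → p) is F. ✓
g: ◇□(q → p) is F. ✓
Satisfying worlds: {c, e, f, g}.

4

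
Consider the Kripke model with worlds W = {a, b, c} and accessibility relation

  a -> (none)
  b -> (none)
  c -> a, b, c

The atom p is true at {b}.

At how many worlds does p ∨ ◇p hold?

2

a: p is F, ◇p is F. ✗
b: p is T, ◇p is F. ✓
c: p is F, ◇p is T. ✓
Satisfying worlds: {b, c}.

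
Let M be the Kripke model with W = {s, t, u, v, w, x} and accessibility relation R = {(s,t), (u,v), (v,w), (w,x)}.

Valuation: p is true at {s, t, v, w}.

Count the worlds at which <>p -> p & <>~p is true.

s: <>p is T, p & <>~p is F. ✗
t: <>p is F, p & <>~p is F. ✓
u: <>p is T, p & <>~p is F. ✗
v: <>p is T, p & <>~p is F. ✗
w: <>p is F, p & <>~p is T. ✓
x: <>p is F, p & <>~p is F. ✓
Satisfying worlds: {t, w, x}.

3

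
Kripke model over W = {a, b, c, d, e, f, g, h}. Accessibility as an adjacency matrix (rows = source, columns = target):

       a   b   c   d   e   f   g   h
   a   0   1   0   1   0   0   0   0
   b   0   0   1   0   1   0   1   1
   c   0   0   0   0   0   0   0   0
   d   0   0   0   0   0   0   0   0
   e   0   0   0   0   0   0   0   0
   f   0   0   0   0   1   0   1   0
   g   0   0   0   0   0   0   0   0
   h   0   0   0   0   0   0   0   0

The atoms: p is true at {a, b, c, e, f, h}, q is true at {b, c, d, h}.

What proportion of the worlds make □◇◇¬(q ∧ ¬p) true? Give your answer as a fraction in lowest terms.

5/8

a: successors {b, d}; ◇◇¬(q ∧ ¬p) there: b:F, d:F. ✗
b: successors {c, e, g, h}; ◇◇¬(q ∧ ¬p) there: c:F, e:F, g:F, h:F. ✗
c: no successors, so □◇◇¬(q ∧ ¬p) holds vacuously. ✓
d: no successors, so □◇◇¬(q ∧ ¬p) holds vacuously. ✓
e: no successors, so □◇◇¬(q ∧ ¬p) holds vacuously. ✓
f: successors {e, g}; ◇◇¬(q ∧ ¬p) there: e:F, g:F. ✗
g: no successors, so □◇◇¬(q ∧ ¬p) holds vacuously. ✓
h: no successors, so □◇◇¬(q ∧ ¬p) holds vacuously. ✓
That's 5 of 8 worlds, so 5/8.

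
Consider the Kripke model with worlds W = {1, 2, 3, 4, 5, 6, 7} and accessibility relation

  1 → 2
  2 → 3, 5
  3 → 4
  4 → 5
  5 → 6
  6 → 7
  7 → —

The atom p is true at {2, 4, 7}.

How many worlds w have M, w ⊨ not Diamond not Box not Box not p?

1: Diamond not Box not Box not p is T. ✗
2: Diamond not Box not Box not p is T. ✗
3: Diamond not Box not Box not p is T. ✗
4: Diamond not Box not Box not p is F. ✓
5: Diamond not Box not Box not p is T. ✗
6: Diamond not Box not Box not p is F. ✓
7: Diamond not Box not Box not p is F. ✓
Satisfying worlds: {4, 6, 7}.

3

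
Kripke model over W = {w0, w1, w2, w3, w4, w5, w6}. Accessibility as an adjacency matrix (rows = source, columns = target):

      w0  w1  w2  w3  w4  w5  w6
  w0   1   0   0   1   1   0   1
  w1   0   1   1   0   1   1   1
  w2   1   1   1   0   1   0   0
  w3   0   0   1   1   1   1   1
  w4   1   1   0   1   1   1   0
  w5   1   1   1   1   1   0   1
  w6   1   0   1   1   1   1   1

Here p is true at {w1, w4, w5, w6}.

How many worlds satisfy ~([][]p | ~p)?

4

w0: [][]p | ~p is T. ✗
w1: [][]p | ~p is F. ✓
w2: [][]p | ~p is T. ✗
w3: [][]p | ~p is T. ✗
w4: [][]p | ~p is F. ✓
w5: [][]p | ~p is F. ✓
w6: [][]p | ~p is F. ✓
Satisfying worlds: {w1, w4, w5, w6}.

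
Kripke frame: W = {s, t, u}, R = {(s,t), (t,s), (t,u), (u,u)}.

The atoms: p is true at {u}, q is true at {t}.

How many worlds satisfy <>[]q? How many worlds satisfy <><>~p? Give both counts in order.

1 and 2

For <>[]q:
s: successors {t}; []q there: t:F. ✗
t: successors {s, u}; []q there: s:T, u:F. ✓
u: successors {u}; []q there: u:F. ✗
— 1 world.
For <><>~p:
s: successors {t}; <>~p there: t:T. ✓
t: successors {s, u}; <>~p there: s:T, u:F. ✓
u: successors {u}; <>~p there: u:F. ✗
— 2 worlds.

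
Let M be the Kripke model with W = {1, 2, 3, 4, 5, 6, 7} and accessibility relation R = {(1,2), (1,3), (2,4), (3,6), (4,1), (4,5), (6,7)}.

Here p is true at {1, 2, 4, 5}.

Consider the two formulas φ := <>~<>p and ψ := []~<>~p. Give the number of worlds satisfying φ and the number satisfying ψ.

4 and 4

For <>~<>p:
1: successors {2, 3}; ~<>p there: 2:F, 3:T. ✓
2: successors {4}; ~<>p there: 4:F. ✗
3: successors {6}; ~<>p there: 6:T. ✓
4: successors {1, 5}; ~<>p there: 1:F, 5:T. ✓
5: no successors, so <>~<>p fails. ✗
6: successors {7}; ~<>p there: 7:T. ✓
7: no successors, so <>~<>p fails. ✗
— 4 worlds.
For []~<>~p:
1: successors {2, 3}; ~<>~p there: 2:T, 3:F. ✗
2: successors {4}; ~<>~p there: 4:T. ✓
3: successors {6}; ~<>~p there: 6:F. ✗
4: successors {1, 5}; ~<>~p there: 1:F, 5:T. ✗
5: no successors, so []~<>~p holds vacuously. ✓
6: successors {7}; ~<>~p there: 7:T. ✓
7: no successors, so []~<>~p holds vacuously. ✓
— 4 worlds.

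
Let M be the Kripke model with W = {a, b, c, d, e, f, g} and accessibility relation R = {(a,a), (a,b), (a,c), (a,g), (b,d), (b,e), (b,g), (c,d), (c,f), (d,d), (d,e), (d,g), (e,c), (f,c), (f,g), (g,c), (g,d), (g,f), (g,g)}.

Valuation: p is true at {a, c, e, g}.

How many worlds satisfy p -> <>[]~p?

a: p is T, <>[]~p is T. ✓
b: p is F, <>[]~p is F. ✓
c: p is T, <>[]~p is F. ✗
d: p is F, <>[]~p is F. ✓
e: p is T, <>[]~p is T. ✓
f: p is F, <>[]~p is T. ✓
g: p is T, <>[]~p is T. ✓
Satisfying worlds: {a, b, d, e, f, g}.

6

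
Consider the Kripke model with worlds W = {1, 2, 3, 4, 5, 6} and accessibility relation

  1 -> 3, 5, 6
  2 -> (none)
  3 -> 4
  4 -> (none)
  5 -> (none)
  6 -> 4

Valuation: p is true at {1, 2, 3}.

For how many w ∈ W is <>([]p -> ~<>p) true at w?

1: successors {3, 5, 6}; []p -> ~<>p there: 3:T, 5:T, 6:T. ✓
2: no successors, so <>([]p -> ~<>p) fails. ✗
3: successors {4}; []p -> ~<>p there: 4:T. ✓
4: no successors, so <>([]p -> ~<>p) fails. ✗
5: no successors, so <>([]p -> ~<>p) fails. ✗
6: successors {4}; []p -> ~<>p there: 4:T. ✓
Satisfying worlds: {1, 3, 6}.

3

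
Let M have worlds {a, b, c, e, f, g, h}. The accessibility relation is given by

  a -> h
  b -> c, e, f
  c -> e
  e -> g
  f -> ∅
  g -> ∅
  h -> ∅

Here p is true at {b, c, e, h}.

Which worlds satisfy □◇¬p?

a: successors {h}; ◇¬p there: h:F. ✗
b: successors {c, e, f}; ◇¬p there: c:F, e:T, f:F. ✗
c: successors {e}; ◇¬p there: e:T. ✓
e: successors {g}; ◇¬p there: g:F. ✗
f: no successors, so □◇¬p holds vacuously. ✓
g: no successors, so □◇¬p holds vacuously. ✓
h: no successors, so □◇¬p holds vacuously. ✓

{c, f, g, h}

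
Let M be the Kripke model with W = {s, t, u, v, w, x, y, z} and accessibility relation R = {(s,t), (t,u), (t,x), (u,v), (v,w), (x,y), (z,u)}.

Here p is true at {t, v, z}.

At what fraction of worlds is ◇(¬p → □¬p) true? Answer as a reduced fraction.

s: successors {t}; ¬p → □¬p there: t:T. ✓
t: successors {u, x}; ¬p → □¬p there: u:F, x:T. ✓
u: successors {v}; ¬p → □¬p there: v:T. ✓
v: successors {w}; ¬p → □¬p there: w:T. ✓
w: no successors, so ◇(¬p → □¬p) fails. ✗
x: successors {y}; ¬p → □¬p there: y:T. ✓
y: no successors, so ◇(¬p → □¬p) fails. ✗
z: successors {u}; ¬p → □¬p there: u:F. ✗
That's 5 of 8 worlds, so 5/8.

5/8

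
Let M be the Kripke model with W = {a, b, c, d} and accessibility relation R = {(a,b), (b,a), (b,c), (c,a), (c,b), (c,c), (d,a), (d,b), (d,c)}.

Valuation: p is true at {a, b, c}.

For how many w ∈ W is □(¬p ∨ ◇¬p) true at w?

a: successors {b}; ¬p ∨ ◇¬p there: b:F. ✗
b: successors {a, c}; ¬p ∨ ◇¬p there: a:F, c:F. ✗
c: successors {a, b, c}; ¬p ∨ ◇¬p there: a:F, b:F, c:F. ✗
d: successors {a, b, c}; ¬p ∨ ◇¬p there: a:F, b:F, c:F. ✗
Satisfying worlds: ∅.

0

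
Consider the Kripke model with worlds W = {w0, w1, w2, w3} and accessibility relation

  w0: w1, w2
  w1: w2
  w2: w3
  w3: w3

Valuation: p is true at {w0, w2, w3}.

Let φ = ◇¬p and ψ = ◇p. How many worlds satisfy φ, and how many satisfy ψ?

For ◇¬p:
w0: successors {w1, w2}; ¬p there: w1:T, w2:F. ✓
w1: successors {w2}; ¬p there: w2:F. ✗
w2: successors {w3}; ¬p there: w3:F. ✗
w3: successors {w3}; ¬p there: w3:F. ✗
— 1 world.
For ◇p:
w0: successors {w1, w2}; p there: w1:F, w2:T. ✓
w1: successors {w2}; p there: w2:T. ✓
w2: successors {w3}; p there: w3:T. ✓
w3: successors {w3}; p there: w3:T. ✓
— 4 worlds.

1 and 4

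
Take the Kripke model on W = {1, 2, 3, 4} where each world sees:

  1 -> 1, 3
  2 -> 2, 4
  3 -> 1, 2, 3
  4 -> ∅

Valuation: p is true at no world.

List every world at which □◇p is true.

1: successors {1, 3}; ◇p there: 1:F, 3:F. ✗
2: successors {2, 4}; ◇p there: 2:F, 4:F. ✗
3: successors {1, 2, 3}; ◇p there: 1:F, 2:F, 3:F. ✗
4: no successors, so □◇p holds vacuously. ✓

{4}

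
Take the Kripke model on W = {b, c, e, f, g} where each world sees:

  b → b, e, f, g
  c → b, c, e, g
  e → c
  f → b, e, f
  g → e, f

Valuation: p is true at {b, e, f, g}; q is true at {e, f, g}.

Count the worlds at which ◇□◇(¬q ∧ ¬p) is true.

b: successors {b, e, f, g}; □◇(¬q ∧ ¬p) there: b:F, e:T, f:F, g:F. ✓
c: successors {b, c, e, g}; □◇(¬q ∧ ¬p) there: b:F, c:F, e:T, g:F. ✓
e: successors {c}; □◇(¬q ∧ ¬p) there: c:F. ✗
f: successors {b, e, f}; □◇(¬q ∧ ¬p) there: b:F, e:T, f:F. ✓
g: successors {e, f}; □◇(¬q ∧ ¬p) there: e:T, f:F. ✓
Satisfying worlds: {b, c, f, g}.

4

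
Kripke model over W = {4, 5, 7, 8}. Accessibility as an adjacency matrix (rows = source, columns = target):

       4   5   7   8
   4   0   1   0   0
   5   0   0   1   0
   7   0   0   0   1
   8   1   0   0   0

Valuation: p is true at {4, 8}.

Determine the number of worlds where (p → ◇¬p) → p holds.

2

4: p → ◇¬p is T, p is T. ✓
5: p → ◇¬p is T, p is F. ✗
7: p → ◇¬p is T, p is F. ✗
8: p → ◇¬p is F, p is T. ✓
Satisfying worlds: {4, 8}.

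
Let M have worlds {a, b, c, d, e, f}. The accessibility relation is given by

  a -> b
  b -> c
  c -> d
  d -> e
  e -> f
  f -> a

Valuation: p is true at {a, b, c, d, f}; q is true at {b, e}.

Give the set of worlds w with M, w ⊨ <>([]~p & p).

{c}

a: successors {b}; []~p & p there: b:F. ✗
b: successors {c}; []~p & p there: c:F. ✗
c: successors {d}; []~p & p there: d:T. ✓
d: successors {e}; []~p & p there: e:F. ✗
e: successors {f}; []~p & p there: f:F. ✗
f: successors {a}; []~p & p there: a:F. ✗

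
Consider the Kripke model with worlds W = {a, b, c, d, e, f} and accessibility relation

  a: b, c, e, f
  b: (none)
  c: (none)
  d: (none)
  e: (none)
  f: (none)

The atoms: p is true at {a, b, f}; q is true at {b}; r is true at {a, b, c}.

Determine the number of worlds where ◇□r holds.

a: successors {b, c, e, f}; □r there: b:T, c:T, e:T, f:T. ✓
b: no successors, so ◇□r fails. ✗
c: no successors, so ◇□r fails. ✗
d: no successors, so ◇□r fails. ✗
e: no successors, so ◇□r fails. ✗
f: no successors, so ◇□r fails. ✗
Satisfying worlds: {a}.

1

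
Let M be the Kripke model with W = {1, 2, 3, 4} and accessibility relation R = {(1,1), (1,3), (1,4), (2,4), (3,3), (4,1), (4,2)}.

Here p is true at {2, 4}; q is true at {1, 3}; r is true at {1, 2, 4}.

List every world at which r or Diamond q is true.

1: r is T, Diamond q is T. ✓
2: r is T, Diamond q is F. ✓
3: r is F, Diamond q is T. ✓
4: r is T, Diamond q is T. ✓

{1, 2, 3, 4}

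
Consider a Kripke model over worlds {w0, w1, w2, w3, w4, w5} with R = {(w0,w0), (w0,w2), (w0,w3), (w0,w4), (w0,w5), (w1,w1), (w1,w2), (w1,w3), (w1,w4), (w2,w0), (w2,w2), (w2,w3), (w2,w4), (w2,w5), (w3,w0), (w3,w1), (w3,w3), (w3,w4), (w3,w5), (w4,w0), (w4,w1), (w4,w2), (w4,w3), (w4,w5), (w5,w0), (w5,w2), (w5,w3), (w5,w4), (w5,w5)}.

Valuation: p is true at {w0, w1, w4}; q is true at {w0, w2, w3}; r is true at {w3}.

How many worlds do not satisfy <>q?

0

w0: successors {w0, w2, w3, w4, w5}; q there: w0:T, w2:T, w3:T, w4:F, w5:F. ✓
w1: successors {w1, w2, w3, w4}; q there: w1:F, w2:T, w3:T, w4:F. ✓
w2: successors {w0, w2, w3, w4, w5}; q there: w0:T, w2:T, w3:T, w4:F, w5:F. ✓
w3: successors {w0, w1, w3, w4, w5}; q there: w0:T, w1:F, w3:T, w4:F, w5:F. ✓
w4: successors {w0, w1, w2, w3, w5}; q there: w0:T, w1:F, w2:T, w3:T, w5:F. ✓
w5: successors {w0, w2, w3, w4, w5}; q there: w0:T, w2:T, w3:T, w4:F, w5:F. ✓
Satisfying worlds: {w0, w1, w2, w3, w4, w5}.
So <>q fails at the other 0 worlds.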